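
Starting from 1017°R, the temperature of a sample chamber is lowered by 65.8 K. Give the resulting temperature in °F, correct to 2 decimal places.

Initial temperature in Celsius: (1017 - 491.67) × 5/9 = 291.8500°C.
The 65.8 K change is an interval; Kelvin and Celsius degrees are the same size, so ΔC = -65.8°C.
Final Celsius temperature: 291.8500 - 65.8000 = 226.0500°C.
In Fahrenheit: 226.0500 × 1.8 + 32 = 438.89°F.

438.89°F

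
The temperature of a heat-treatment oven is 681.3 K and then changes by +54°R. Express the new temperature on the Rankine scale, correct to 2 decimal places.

1280.34°R

Initial temperature in Celsius: 681.3 - 273.15 = 408.1500°C.
The 54°R change is an interval, so only the factor 5/9 applies: +54 × 5/9 = +30.0000°C.
Final Celsius temperature: 408.1500 + 30.0000 = 438.1500°C.
In Rankine: 438.1500 × 1.8 + 491.67 = 1280.34°R.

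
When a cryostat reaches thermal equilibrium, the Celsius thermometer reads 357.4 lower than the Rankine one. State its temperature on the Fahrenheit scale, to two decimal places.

Let x be the Rankine reading; then the Celsius reading is 5/9·x - 273.15.
(5/9·x - 273.15) - x = -357.4  ⇒  (-4/9)·x = -84.25  ⇒  x = 189.5625°R.
In Celsius: (189.5625 - 491.67) × 5/9 = -167.8375°C.
In Fahrenheit: -167.8375 × 1.8 + 32 = -270.11°F.

-270.11°F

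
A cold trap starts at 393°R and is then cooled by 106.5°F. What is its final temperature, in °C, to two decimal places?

Initial temperature in Celsius: (393 - 491.67) × 5/9 = -54.8167°C.
The 106.5°F change is an interval, so only the factor 5/9 applies: -106.5 × 5/9 = -59.1667°C.
Final Celsius temperature: -54.8167 - 59.1667 = -113.9833°C.

-113.98°C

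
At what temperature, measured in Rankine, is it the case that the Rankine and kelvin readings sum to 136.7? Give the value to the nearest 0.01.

87.88°R

Let R be the Rankine reading. The kelvin reading is K = 5/9·R.
Require R + K = 136.7: (14/9)·R = 136.7.
R = (136.7) / (14/9) = 87.88.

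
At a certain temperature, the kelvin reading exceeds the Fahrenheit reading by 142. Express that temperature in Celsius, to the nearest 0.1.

Let x be the Fahrenheit reading; then the kelvin reading is 5/9·x + 255.372.
(5/9·x + 255.372) - x = 142  ⇒  (-4/9)·x = -113.372  ⇒  x = 255.0875°F.
In Celsius: (255.0875 - 32) × 5/9 = 123.9°C.

123.9°C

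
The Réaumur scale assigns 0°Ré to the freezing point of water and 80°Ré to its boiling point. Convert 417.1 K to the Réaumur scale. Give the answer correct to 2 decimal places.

First in Celsius: 417.1 - 273.15 = 143.9500°C.
Linearly onto the Réaumur scale: 0 + (143.9500 / 100) × (80 - 0) = 115.16°Ré.

115.16°Ré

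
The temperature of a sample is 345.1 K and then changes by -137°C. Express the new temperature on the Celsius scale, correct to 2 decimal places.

-65.05°C

Initial temperature in Celsius: 345.1 - 273.15 = 71.9500°C.
Final Celsius temperature: 71.9500 - 137.0000 = -65.0500°C.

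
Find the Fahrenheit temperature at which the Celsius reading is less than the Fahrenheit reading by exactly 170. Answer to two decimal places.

342.50°F

Let F be the Fahrenheit reading. The Celsius reading is C = 5/9·F - 17.7778.
Require C - F = -170: (-4/9)·F - 17.7778 = -170.
F = (-170 + 17.7778) / (-4/9) = 342.50.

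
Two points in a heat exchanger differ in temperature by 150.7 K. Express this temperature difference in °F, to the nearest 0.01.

271.26°F

For a temperature interval the offset drops out; only the factor 1.8 applies.
150.7 × 1.8 = 271.26.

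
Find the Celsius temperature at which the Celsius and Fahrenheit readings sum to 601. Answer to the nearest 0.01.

Let C be the Celsius reading. The Fahrenheit reading is F = 1.8·C + 32.
Require C + F = 601: (2.8)·C + 32 = 601.
C = (601 - 32) / (2.8) = 203.21.

203.21°C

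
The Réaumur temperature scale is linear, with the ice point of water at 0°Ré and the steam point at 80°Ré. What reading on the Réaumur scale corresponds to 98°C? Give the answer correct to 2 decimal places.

Linearly onto the Réaumur scale: 0 + (98.0000 / 100) × (80 - 0) = 78.40°Ré.

78.40°Ré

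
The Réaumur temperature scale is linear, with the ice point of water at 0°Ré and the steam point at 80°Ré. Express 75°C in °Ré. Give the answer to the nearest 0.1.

Linearly onto the Réaumur scale: 0 + (75.0000 / 100) × (80 - 0) = 60.0°Ré.

60.0°Ré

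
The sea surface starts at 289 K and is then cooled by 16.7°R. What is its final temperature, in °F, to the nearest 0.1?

Initial temperature in Celsius: 289 - 273.15 = 15.8500°C.
The 16.7°R change is an interval, so only the factor 5/9 applies: -16.7 × 5/9 = -9.2778°C.
Final Celsius temperature: 15.8500 - 9.2778 = 6.5722°C.
In Fahrenheit: 6.5722 × 1.8 + 32 = 43.8°F.

43.8°F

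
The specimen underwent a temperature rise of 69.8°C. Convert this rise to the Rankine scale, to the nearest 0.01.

125.64°R

An interval of 1°C corresponds to 1.8°R.
69.8 × 1.8 = 125.64.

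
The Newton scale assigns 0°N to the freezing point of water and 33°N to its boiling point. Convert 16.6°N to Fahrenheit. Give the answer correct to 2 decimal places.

Linear interpolation between the fixed points: C = (16.6 - 0) × 100 / (33 - 0) = 50.3030°C.
Then 50.3030 × 1.8 + 32 = 122.55°F.

122.55°F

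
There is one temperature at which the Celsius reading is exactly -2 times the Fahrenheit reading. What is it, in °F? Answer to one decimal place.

7.0°F

Let F be the Fahrenheit reading. The Celsius reading is C = 5/9·F - 17.7778.
Require C = -2·F: 5/9·F - 17.7778 = -2·F.
(23/9)·F = 17.7778  ⇒  F = 7.0.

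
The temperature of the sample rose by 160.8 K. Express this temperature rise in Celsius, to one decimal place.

Kelvin and Celsius degrees are the same size, so the interval is unchanged: 160.8.

160.8°C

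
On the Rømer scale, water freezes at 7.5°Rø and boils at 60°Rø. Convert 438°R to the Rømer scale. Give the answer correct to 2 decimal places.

-8.15°Rø

First in Celsius: (438 - 491.67) × 5/9 = -29.8167°C.
Linearly onto the Rømer scale: 7.5 + (-29.8167 / 100) × (60 - 7.5) = -8.15°Rø.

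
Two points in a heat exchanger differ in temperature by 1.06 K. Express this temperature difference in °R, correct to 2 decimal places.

1.91°R

An interval of 1 K corresponds to 1.8°R.
1.06 × 1.8 = 1.91.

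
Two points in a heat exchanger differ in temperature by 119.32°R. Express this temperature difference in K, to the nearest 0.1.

For a temperature interval the offset drops out; only the factor 5/9 applies.
119.32 × 5/9 = 66.3.

66.3 K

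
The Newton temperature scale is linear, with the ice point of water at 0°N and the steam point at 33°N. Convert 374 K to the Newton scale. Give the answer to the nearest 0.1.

33.3°N

First in Celsius: 374 - 273.15 = 100.8500°C.
Linearly onto the Newton scale: 0 + (100.8500 / 100) × (33 - 0) = 33.3°N.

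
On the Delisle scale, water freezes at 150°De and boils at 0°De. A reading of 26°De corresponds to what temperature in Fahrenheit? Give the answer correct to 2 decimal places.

180.80°F

Linear interpolation between the fixed points: C = (26 - 150) × 100 / (0 - 150) = 82.6667°C.
Then 82.6667 × 1.8 + 32 = 180.80°F.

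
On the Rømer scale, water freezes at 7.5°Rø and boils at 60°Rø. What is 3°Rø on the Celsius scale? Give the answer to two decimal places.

-8.57°C

Linear interpolation between the fixed points: C = (3 - 7.5) × 100 / (60 - 7.5) = -8.5714°C.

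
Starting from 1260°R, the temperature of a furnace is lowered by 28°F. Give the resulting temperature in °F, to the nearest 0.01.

772.33°F

Initial temperature in Celsius: (1260 - 491.67) × 5/9 = 426.8500°C.
The 28°F change is an interval, so only the factor 5/9 applies: -28 × 5/9 = -15.5556°C.
Final Celsius temperature: 426.8500 - 15.5556 = 411.2944°C.
In Fahrenheit: 411.2944 × 1.8 + 32 = 772.33°F.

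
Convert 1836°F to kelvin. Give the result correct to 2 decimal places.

1275.37 K

In Celsius: (1836 - 32) × 5/9 = 1002.2222°C.
In kelvin: 1002.2222 + 273.15 = 1275.37 K.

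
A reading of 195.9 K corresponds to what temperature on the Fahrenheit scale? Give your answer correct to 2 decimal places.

-107.05°F

In Celsius: 195.9 - 273.15 = -77.2500°C.
In Fahrenheit: -77.2500 × 1.8 + 32 = -107.05°F.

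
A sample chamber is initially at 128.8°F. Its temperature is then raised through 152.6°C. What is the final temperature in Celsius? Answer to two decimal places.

Initial temperature in Celsius: (128.8 - 32) × 5/9 = 53.7778°C.
Final Celsius temperature: 53.7778 + 152.6000 = 206.3778°C.

206.38°C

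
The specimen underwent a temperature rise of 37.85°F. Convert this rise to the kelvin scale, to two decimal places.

21.03 K

An interval of 1°F corresponds to 5/9 K.
37.85 × 5/9 = 21.03.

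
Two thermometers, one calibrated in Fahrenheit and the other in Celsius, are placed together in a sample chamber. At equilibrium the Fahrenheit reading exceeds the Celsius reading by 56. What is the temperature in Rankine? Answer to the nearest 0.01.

Let x be the Fahrenheit reading; then the Celsius reading is 5/9·x - 17.7778.
(5/9·x - 17.7778) - x = -56  ⇒  (-4/9)·x = -38.2222  ⇒  x = 86.0000°F.
In Celsius: (86 - 32) × 5/9 = 30.0000°C.
In Rankine: 30.0000 × 1.8 + 491.67 = 545.67°R.

545.67°R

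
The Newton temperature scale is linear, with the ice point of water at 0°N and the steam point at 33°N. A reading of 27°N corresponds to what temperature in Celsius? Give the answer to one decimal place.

81.8°C

Linear interpolation between the fixed points: C = (27 - 0) × 100 / (33 - 0) = 81.8182°C.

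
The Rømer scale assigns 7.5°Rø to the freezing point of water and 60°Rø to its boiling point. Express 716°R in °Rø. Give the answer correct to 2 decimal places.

First in Celsius: (716 - 491.67) × 5/9 = 124.6278°C.
Linearly onto the Rømer scale: 7.5 + (124.6278 / 100) × (60 - 7.5) = 72.93°Rø.

72.93°Rø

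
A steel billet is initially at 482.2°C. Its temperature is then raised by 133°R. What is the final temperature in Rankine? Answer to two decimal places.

The 133°R change is an interval, so only the factor 5/9 applies: +133 × 5/9 = +73.8889°C.
Final Celsius temperature: 482.2000 + 73.8889 = 556.0889°C.
In Rankine: 556.0889 × 1.8 + 491.67 = 1492.63°R.

1492.63°R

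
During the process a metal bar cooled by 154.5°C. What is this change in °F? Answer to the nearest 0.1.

For a temperature interval the offset drops out; only the factor 1.8 applies.
154.5 × 1.8 = 278.1.

278.1°F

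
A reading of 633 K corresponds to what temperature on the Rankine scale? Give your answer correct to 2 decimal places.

1139.40°R

In Celsius: 633 - 273.15 = 359.8500°C.
In Rankine: 359.8500 × 1.8 + 491.67 = 1139.40°R.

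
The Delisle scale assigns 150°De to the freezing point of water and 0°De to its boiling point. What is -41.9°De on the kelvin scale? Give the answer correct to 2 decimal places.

Linear interpolation between the fixed points: C = (-41.9 - 150) × 100 / (0 - 150) = 127.9333°C.
Then 127.9333 + 273.15 = 401.08 K.

401.08 K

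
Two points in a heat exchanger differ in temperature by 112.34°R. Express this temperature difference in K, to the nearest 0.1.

An interval of 1°R corresponds to 5/9 K.
112.34 × 5/9 = 62.4.

62.4 K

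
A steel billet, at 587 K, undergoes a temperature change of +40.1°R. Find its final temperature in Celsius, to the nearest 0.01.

Initial temperature in Celsius: 587 - 273.15 = 313.8500°C.
The 40.1°R change is an interval, so only the factor 5/9 applies: +40.1 × 5/9 = +22.2778°C.
Final Celsius temperature: 313.8500 + 22.2778 = 336.1278°C.

336.13°C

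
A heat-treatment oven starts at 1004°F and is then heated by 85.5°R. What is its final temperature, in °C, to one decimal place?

Initial temperature in Celsius: (1004 - 32) × 5/9 = 540.0000°C.
The 85.5°R change is an interval, so only the factor 5/9 applies: +85.5 × 5/9 = +47.5000°C.
Final Celsius temperature: 540.0000 + 47.5000 = 587.5000°C.

587.5°C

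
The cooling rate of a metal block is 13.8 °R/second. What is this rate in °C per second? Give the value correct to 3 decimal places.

The quantity depends on a temperature interval, so only the ratio of degree sizes applies; the offset between the scales is irrelevant.
A change of 1°R is a change of 5/9°C, so 13.8 × 5/9 = 7.667.

7.667 °C/second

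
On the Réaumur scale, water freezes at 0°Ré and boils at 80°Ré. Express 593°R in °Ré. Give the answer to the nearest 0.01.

45.04°Ré

First in Celsius: (593 - 491.67) × 5/9 = 56.2944°C.
Linearly onto the Réaumur scale: 0 + (56.2944 / 100) × (80 - 0) = 45.04°Ré.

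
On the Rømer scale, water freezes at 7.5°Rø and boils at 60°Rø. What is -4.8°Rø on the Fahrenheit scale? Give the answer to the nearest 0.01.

-10.17°F

Linear interpolation between the fixed points: C = (-4.8 - 7.5) × 100 / (60 - 7.5) = -23.4286°C.
Then -23.4286 × 1.8 + 32 = -10.17°F.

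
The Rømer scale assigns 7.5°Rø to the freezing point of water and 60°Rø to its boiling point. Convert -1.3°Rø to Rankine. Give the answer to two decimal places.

Linear interpolation between the fixed points: C = (-1.3 - 7.5) × 100 / (60 - 7.5) = -16.7619°C.
Then -16.7619 × 1.8 + 491.67 = 461.50°R.

461.50°R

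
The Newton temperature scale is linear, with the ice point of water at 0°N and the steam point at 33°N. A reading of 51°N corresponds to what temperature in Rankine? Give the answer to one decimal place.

Linear interpolation between the fixed points: C = (51 - 0) × 100 / (33 - 0) = 154.5455°C.
Then 154.5455 × 1.8 + 491.67 = 769.9°R.

769.9°R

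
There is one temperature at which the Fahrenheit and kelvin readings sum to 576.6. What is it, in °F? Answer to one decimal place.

Let F be the Fahrenheit reading. The kelvin reading is K = 5/9·F + 255.372.
Require F + K = 576.6: (14/9)·F + 255.372 = 576.6.
F = (576.6 - 255.372) / (14/9) = 206.5.

206.5°F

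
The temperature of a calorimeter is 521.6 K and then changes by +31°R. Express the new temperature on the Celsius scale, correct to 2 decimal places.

Initial temperature in Celsius: 521.6 - 273.15 = 248.4500°C.
The 31°R change is an interval, so only the factor 5/9 applies: +31 × 5/9 = +17.2222°C.
Final Celsius temperature: 248.4500 + 17.2222 = 265.6722°C.

265.67°C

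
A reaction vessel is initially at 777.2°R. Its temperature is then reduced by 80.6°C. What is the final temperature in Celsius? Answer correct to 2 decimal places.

78.03°C

Initial temperature in Celsius: (777.2 - 491.67) × 5/9 = 158.6278°C.
Final Celsius temperature: 158.6278 - 80.6000 = 78.0278°C.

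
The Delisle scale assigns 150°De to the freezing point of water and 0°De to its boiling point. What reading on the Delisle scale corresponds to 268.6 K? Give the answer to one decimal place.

First in Celsius: 268.6 - 273.15 = -4.5500°C.
Linearly onto the Delisle scale: 150 + (-4.5500 / 100) × (0 - 150) = 156.8°De.

156.8°De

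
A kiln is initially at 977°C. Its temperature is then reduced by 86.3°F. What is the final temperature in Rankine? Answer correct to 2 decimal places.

2163.97°R

The 86.3°F change is an interval, so only the factor 5/9 applies: -86.3 × 5/9 = -47.9444°C.
Final Celsius temperature: 977.0000 - 47.9444 = 929.0556°C.
In Rankine: 929.0556 × 1.8 + 491.67 = 2163.97°R.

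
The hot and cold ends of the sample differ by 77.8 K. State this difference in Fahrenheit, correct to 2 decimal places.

140.04°F

Only the scale ratio 1.8 matters for a change in temperature.
77.8 × 1.8 = 140.04.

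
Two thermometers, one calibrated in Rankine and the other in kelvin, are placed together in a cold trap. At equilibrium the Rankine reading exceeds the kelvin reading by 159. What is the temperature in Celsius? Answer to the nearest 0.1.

Let x be the Rankine reading; then the kelvin reading is 5/9·x.
(5/9·x) - x = -159  ⇒  (-4/9)·x = -159  ⇒  x = 357.7500°R.
In Celsius: (357.75 - 491.67) × 5/9 = -74.4°C.

-74.4°C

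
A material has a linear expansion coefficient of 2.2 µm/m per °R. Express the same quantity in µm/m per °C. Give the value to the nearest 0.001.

3.960 µm/m per °C

The quantity depends on a temperature interval, so only the ratio of degree sizes applies; the offset between the scales is irrelevant.
A change of 1°C is a change of 1.8°R, so per °C the value is 2.2 × 1.8 = 3.960.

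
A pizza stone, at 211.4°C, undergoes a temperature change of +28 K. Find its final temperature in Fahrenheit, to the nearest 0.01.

The 28 K change is an interval; Kelvin and Celsius degrees are the same size, so ΔC = +28°C.
Final Celsius temperature: 211.4000 + 28.0000 = 239.4000°C.
In Fahrenheit: 239.4000 × 1.8 + 32 = 462.92°F.

462.92°F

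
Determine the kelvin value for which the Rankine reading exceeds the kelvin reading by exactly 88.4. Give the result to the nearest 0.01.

110.50 K

Let K be the kelvin reading. The Rankine reading is R = 1.8·K.
Require R - K = 88.4: (0.8)·K = 88.4.
K = (88.4) / (0.8) = 110.50.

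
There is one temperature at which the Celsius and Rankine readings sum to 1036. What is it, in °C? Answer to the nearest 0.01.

194.40°C

Let C be the Celsius reading. The Rankine reading is R = 1.8·C + 491.67.
Require C + R = 1036: (2.8)·C + 491.67 = 1036.
C = (1036 - 491.67) / (2.8) = 194.40.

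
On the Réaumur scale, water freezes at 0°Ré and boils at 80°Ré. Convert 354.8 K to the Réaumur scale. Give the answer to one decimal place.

First in Celsius: 354.8 - 273.15 = 81.6500°C.
Linearly onto the Réaumur scale: 0 + (81.6500 / 100) × (80 - 0) = 65.3°Ré.

65.3°Ré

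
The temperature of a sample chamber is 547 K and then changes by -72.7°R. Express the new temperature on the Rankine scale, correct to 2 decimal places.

911.90°R

Initial temperature in Celsius: 547 - 273.15 = 273.8500°C.
The 72.7°R change is an interval, so only the factor 5/9 applies: -72.7 × 5/9 = -40.3889°C.
Final Celsius temperature: 273.8500 - 40.3889 = 233.4611°C.
In Rankine: 233.4611 × 1.8 + 491.67 = 911.90°R.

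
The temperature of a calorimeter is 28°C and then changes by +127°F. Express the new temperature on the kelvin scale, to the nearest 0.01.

371.71 K

The 127°F change is an interval, so only the factor 5/9 applies: +127 × 5/9 = +70.5556°C.
Final Celsius temperature: 28.0000 + 70.5556 = 98.5556°C.
In kelvin: 98.5556 + 273.15 = 371.71 K.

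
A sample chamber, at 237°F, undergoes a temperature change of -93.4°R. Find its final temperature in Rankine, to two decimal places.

603.27°R

Initial temperature in Celsius: (237 - 32) × 5/9 = 113.8889°C.
The 93.4°R change is an interval, so only the factor 5/9 applies: -93.4 × 5/9 = -51.8889°C.
Final Celsius temperature: 113.8889 - 51.8889 = 62.0000°C.
In Rankine: 62.0000 × 1.8 + 491.67 = 603.27°R.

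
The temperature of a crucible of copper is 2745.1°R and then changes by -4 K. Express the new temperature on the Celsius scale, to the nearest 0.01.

Initial temperature in Celsius: (2745.1 - 491.67) × 5/9 = 1251.9056°C.
The 4 K change is an interval; Kelvin and Celsius degrees are the same size, so ΔC = -4°C.
Final Celsius temperature: 1251.9056 - 4.0000 = 1247.9056°C.

1247.91°C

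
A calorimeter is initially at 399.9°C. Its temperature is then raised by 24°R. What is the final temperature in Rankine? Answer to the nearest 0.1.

1235.5°R

The 24°R change is an interval, so only the factor 5/9 applies: +24 × 5/9 = +13.3333°C.
Final Celsius temperature: 399.9000 + 13.3333 = 413.2333°C.
In Rankine: 413.2333 × 1.8 + 491.67 = 1235.5°R.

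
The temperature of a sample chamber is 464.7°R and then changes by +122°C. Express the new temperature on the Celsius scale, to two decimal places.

Initial temperature in Celsius: (464.7 - 491.67) × 5/9 = -14.9833°C.
Final Celsius temperature: -14.9833 + 122.0000 = 107.0167°C.

107.02°C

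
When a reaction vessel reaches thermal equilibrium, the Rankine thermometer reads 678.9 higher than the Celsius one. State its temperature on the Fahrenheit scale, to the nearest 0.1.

453.3°F

Let x be the Celsius reading; then the Rankine reading is 1.8·x + 491.67.
(1.8·x + 491.67) - x = 678.9  ⇒  (0.8)·x = 187.23  ⇒  x = 234.0375°C.
In Fahrenheit: 234.0375 × 1.8 + 32 = 453.3°F.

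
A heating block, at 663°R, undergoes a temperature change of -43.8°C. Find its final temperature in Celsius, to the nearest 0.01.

51.38°C

Initial temperature in Celsius: (663 - 491.67) × 5/9 = 95.1833°C.
Final Celsius temperature: 95.1833 - 43.8000 = 51.3833°C.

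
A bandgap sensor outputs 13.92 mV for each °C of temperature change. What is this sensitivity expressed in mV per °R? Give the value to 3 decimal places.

7.733 mV per °R

The quantity depends on a temperature interval, so only the ratio of degree sizes applies; the offset between the scales is irrelevant.
A change of 1°R is a change of 5/9°C, so per °R the value is 13.92 × 5/9 = 7.733.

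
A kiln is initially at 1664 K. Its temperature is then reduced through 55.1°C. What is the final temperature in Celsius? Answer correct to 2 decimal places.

Initial temperature in Celsius: 1664 - 273.15 = 1390.8500°C.
Final Celsius temperature: 1390.8500 - 55.1000 = 1335.7500°C.

1335.75°C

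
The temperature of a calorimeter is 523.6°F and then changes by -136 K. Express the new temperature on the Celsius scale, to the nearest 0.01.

Initial temperature in Celsius: (523.6 - 32) × 5/9 = 273.1111°C.
The 136 K change is an interval; Kelvin and Celsius degrees are the same size, so ΔC = -136°C.
Final Celsius temperature: 273.1111 - 136.0000 = 137.1111°C.

137.11°C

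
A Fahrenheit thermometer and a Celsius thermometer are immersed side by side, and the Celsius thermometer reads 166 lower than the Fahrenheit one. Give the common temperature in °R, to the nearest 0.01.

793.17°R

Let x be the Fahrenheit reading; then the Celsius reading is 5/9·x - 17.7778.
(5/9·x - 17.7778) - x = -166  ⇒  (-4/9)·x = -148.222  ⇒  x = 333.5000°F.
In Celsius: (333.5 - 32) × 5/9 = 167.5000°C.
In Rankine: 167.5000 × 1.8 + 491.67 = 793.17°R.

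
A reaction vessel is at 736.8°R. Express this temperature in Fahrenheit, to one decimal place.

277.1°F

In Celsius: (736.8 - 491.67) × 5/9 = 136.1833°C.
In Fahrenheit: 136.1833 × 1.8 + 32 = 277.1°F.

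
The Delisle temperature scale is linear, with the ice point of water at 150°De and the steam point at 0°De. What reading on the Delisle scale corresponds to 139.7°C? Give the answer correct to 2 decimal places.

Linearly onto the Delisle scale: 150 + (139.7000 / 100) × (0 - 150) = -59.55°De.

-59.55°De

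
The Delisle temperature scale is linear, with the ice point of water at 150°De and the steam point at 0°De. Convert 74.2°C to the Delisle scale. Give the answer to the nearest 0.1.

Linearly onto the Delisle scale: 150 + (74.2000 / 100) × (0 - 150) = 38.7°De.

38.7°De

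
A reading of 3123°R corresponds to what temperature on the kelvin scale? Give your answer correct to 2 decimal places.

1735.00 K

In Celsius: (3123 - 491.67) × 5/9 = 1461.8500°C.
In kelvin: 1461.8500 + 273.15 = 1735.00 K.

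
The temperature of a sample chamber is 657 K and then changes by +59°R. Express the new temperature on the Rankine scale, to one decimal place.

Initial temperature in Celsius: 657 - 273.15 = 383.8500°C.
The 59°R change is an interval, so only the factor 5/9 applies: +59 × 5/9 = +32.7778°C.
Final Celsius temperature: 383.8500 + 32.7778 = 416.6278°C.
In Rankine: 416.6278 × 1.8 + 491.67 = 1241.6°R.

1241.6°R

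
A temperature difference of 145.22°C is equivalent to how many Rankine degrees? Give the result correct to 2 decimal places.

261.40°R

For a temperature interval the offset drops out; only the factor 1.8 applies.
145.22 × 1.8 = 261.40.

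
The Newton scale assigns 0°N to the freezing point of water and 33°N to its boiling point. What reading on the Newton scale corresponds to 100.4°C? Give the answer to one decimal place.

Linearly onto the Newton scale: 0 + (100.4000 / 100) × (33 - 0) = 33.1°N.

33.1°N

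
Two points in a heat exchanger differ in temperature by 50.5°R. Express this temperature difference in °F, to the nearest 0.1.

50.5°F

Rankine and Fahrenheit degrees are the same size, so the interval is unchanged: 50.5.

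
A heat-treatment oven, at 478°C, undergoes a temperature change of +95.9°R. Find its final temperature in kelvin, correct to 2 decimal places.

The 95.9°R change is an interval, so only the factor 5/9 applies: +95.9 × 5/9 = +53.2778°C.
Final Celsius temperature: 478.0000 + 53.2778 = 531.2778°C.
In kelvin: 531.2778 + 273.15 = 804.43 K.

804.43 K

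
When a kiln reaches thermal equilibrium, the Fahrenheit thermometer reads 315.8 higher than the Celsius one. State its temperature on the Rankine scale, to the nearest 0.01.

Let x be the Celsius reading; then the Fahrenheit reading is 1.8·x + 32.
(1.8·x + 32) - x = 315.8  ⇒  (0.8)·x = 283.8  ⇒  x = 354.7500°C.
In Rankine: 354.7500 × 1.8 + 491.67 = 1130.22°R.

1130.22°R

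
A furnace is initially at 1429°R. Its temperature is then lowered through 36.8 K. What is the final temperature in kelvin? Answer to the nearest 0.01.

Initial temperature in Celsius: (1429 - 491.67) × 5/9 = 520.7389°C.
The 36.8 K change is an interval; Kelvin and Celsius degrees are the same size, so ΔC = -36.8°C.
Final Celsius temperature: 520.7389 - 36.8000 = 483.9389°C.
In kelvin: 483.9389 + 273.15 = 757.09 K.

757.09 K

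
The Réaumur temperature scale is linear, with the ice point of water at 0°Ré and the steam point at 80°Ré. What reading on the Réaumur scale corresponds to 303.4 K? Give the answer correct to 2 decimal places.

First in Celsius: 303.4 - 273.15 = 30.2500°C.
Linearly onto the Réaumur scale: 0 + (30.2500 / 100) × (80 - 0) = 24.20°Ré.

24.20°Ré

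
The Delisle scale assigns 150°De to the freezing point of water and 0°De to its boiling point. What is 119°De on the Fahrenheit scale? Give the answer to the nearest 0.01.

Linear interpolation between the fixed points: C = (119 - 150) × 100 / (0 - 150) = 20.6667°C.
Then 20.6667 × 1.8 + 32 = 69.20°F.

69.20°F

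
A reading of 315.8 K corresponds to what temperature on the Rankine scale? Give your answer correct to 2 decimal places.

In Celsius: 315.8 - 273.15 = 42.6500°C.
In Rankine: 42.6500 × 1.8 + 491.67 = 568.44°R.

568.44°R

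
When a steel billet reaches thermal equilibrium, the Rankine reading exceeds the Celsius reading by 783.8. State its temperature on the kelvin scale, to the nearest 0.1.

Let x be the Celsius reading; then the Rankine reading is 1.8·x + 491.67.
(1.8·x + 491.67) - x = 783.8  ⇒  (0.8)·x = 292.13  ⇒  x = 365.1625°C.
In kelvin: 365.1625 + 273.15 = 638.3 K.

638.3 K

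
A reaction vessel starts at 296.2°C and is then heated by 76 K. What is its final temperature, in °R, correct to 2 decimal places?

1161.63°R

The 76 K change is an interval; Kelvin and Celsius degrees are the same size, so ΔC = +76°C.
Final Celsius temperature: 296.2000 + 76.0000 = 372.2000°C.
In Rankine: 372.2000 × 1.8 + 491.67 = 1161.63°R.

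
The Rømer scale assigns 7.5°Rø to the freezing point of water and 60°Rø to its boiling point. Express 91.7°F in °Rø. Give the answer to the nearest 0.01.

24.91°Rø

First in Celsius: (91.7 - 32) × 5/9 = 33.1667°C.
Linearly onto the Rømer scale: 7.5 + (33.1667 / 100) × (60 - 7.5) = 24.91°Rø.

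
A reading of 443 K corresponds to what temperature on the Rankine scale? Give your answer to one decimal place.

In Celsius: 443 - 273.15 = 169.8500°C.
In Rankine: 169.8500 × 1.8 + 491.67 = 797.4°R.

797.4°R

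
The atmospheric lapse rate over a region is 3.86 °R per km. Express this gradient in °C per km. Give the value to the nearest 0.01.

2.14 °C/km

The quantity depends on a temperature interval, so only the ratio of degree sizes applies; the offset between the scales is irrelevant.
A change of 1°R is a change of 5/9°C, so 3.86 × 5/9 = 2.14.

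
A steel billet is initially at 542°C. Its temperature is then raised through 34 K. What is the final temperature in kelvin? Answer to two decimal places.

The 34 K change is an interval; Kelvin and Celsius degrees are the same size, so ΔC = +34°C.
Final Celsius temperature: 542.0000 + 34.0000 = 576.0000°C.
In kelvin: 576.0000 + 273.15 = 849.15 K.

849.15 K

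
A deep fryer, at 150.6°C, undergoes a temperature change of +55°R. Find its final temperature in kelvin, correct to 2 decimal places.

The 55°R change is an interval, so only the factor 5/9 applies: +55 × 5/9 = +30.5556°C.
Final Celsius temperature: 150.6000 + 30.5556 = 181.1556°C.
In kelvin: 181.1556 + 273.15 = 454.31 K.

454.31 K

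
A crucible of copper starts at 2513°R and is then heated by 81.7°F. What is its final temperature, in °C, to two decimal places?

Initial temperature in Celsius: (2513 - 491.67) × 5/9 = 1122.9611°C.
The 81.7°F change is an interval, so only the factor 5/9 applies: +81.7 × 5/9 = +45.3889°C.
Final Celsius temperature: 1122.9611 + 45.3889 = 1168.3500°C.

1168.35°C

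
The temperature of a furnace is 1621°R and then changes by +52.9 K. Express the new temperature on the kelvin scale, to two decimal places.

953.46 K

Initial temperature in Celsius: (1621 - 491.67) × 5/9 = 627.4056°C.
The 52.9 K change is an interval; Kelvin and Celsius degrees are the same size, so ΔC = +52.9°C.
Final Celsius temperature: 627.4056 + 52.9000 = 680.3056°C.
In kelvin: 680.3056 + 273.15 = 953.46 K.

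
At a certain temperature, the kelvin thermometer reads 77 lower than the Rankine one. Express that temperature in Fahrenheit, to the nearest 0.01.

Let x be the Rankine reading; then the kelvin reading is 5/9·x.
(5/9·x) - x = -77  ⇒  (-4/9)·x = -77  ⇒  x = 173.2500°R.
In Celsius: (173.25 - 491.67) × 5/9 = -176.9000°C.
In Fahrenheit: -176.9000 × 1.8 + 32 = -286.42°F.

-286.42°F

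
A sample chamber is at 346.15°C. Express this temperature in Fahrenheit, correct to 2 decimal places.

In Fahrenheit: 346.1500 × 1.8 + 32 = 655.07°F.

655.07°F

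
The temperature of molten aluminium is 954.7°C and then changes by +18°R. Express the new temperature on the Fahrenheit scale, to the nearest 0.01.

1768.46°F

The 18°R change is an interval, so only the factor 5/9 applies: +18 × 5/9 = +10.0000°C.
Final Celsius temperature: 954.7000 + 10.0000 = 964.7000°C.
In Fahrenheit: 964.7000 × 1.8 + 32 = 1768.46°F.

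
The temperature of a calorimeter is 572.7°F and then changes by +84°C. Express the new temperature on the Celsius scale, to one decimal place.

Initial temperature in Celsius: (572.7 - 32) × 5/9 = 300.3889°C.
Final Celsius temperature: 300.3889 + 84.0000 = 384.3889°C.

384.4°C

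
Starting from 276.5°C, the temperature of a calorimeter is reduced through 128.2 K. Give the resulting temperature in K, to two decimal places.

421.45 K

The 128.2 K change is an interval; Kelvin and Celsius degrees are the same size, so ΔC = -128.2°C.
Final Celsius temperature: 276.5000 - 128.2000 = 148.3000°C.
In kelvin: 148.3000 + 273.15 = 421.45 K.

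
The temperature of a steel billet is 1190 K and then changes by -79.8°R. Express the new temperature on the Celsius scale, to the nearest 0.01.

Initial temperature in Celsius: 1190 - 273.15 = 916.8500°C.
The 79.8°R change is an interval, so only the factor 5/9 applies: -79.8 × 5/9 = -44.3333°C.
Final Celsius temperature: 916.8500 - 44.3333 = 872.5167°C.

872.52°C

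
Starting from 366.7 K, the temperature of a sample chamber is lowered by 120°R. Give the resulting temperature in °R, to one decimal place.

Initial temperature in Celsius: 366.7 - 273.15 = 93.5500°C.
The 120°R change is an interval, so only the factor 5/9 applies: -120 × 5/9 = -66.6667°C.
Final Celsius temperature: 93.5500 - 66.6667 = 26.8833°C.
In Rankine: 26.8833 × 1.8 + 491.67 = 540.1°R.

540.1°R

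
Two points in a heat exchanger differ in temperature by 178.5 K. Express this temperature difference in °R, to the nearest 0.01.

321.30°R

Only the scale ratio 1.8 matters for a change in temperature.
178.5 × 1.8 = 321.30.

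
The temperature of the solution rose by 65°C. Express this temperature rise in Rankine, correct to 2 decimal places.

An interval of 1°C corresponds to 1.8°R.
65 × 1.8 = 117.00.

117.00°R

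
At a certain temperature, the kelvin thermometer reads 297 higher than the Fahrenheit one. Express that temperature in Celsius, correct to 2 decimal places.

-69.81°C

Let x be the Fahrenheit reading; then the kelvin reading is 5/9·x + 255.372.
(5/9·x + 255.372) - x = 297  ⇒  (-4/9)·x = 41.6278  ⇒  x = -93.6625°F.
In Celsius: (-93.6625 - 32) × 5/9 = -69.81°C.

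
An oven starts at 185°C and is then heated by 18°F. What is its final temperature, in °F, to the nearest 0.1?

383.0°F

The 18°F change is an interval, so only the factor 5/9 applies: +18 × 5/9 = +10.0000°C.
Final Celsius temperature: 185.0000 + 10.0000 = 195.0000°C.
In Fahrenheit: 195.0000 × 1.8 + 32 = 383.0°F.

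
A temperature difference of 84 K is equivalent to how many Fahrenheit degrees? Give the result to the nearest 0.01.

Only the scale ratio 1.8 matters for a change in temperature.
84 × 1.8 = 151.20.

151.20°F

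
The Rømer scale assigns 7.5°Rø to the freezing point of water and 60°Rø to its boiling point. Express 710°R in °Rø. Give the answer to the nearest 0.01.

First in Celsius: (710 - 491.67) × 5/9 = 121.2944°C.
Linearly onto the Rømer scale: 7.5 + (121.2944 / 100) × (60 - 7.5) = 71.18°Rø.

71.18°Rø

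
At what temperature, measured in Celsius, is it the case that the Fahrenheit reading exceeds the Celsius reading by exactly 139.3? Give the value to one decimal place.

134.1°C

Let C be the Celsius reading. The Fahrenheit reading is F = 1.8·C + 32.
Require F - C = 139.3: (0.8)·C + 32 = 139.3.
C = (139.3 - 32) / (0.8) = 134.1.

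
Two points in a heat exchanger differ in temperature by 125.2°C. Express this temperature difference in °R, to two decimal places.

For a temperature interval the offset drops out; only the factor 1.8 applies.
125.2 × 1.8 = 225.36.

225.36°R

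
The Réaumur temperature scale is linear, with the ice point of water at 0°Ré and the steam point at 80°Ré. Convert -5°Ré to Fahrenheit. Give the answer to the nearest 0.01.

Linear interpolation between the fixed points: C = (-5 - 0) × 100 / (80 - 0) = -6.2500°C.
Then -6.2500 × 1.8 + 32 = 20.75°F.

20.75°F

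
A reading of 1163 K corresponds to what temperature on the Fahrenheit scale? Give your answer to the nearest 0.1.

In Celsius: 1163 - 273.15 = 889.8500°C.
In Fahrenheit: 889.8500 × 1.8 + 32 = 1633.7°F.

1633.7°F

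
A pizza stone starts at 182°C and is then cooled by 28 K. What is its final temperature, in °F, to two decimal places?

309.20°F

The 28 K change is an interval; Kelvin and Celsius degrees are the same size, so ΔC = -28°C.
Final Celsius temperature: 182.0000 - 28.0000 = 154.0000°C.
In Fahrenheit: 154.0000 × 1.8 + 32 = 309.20°F.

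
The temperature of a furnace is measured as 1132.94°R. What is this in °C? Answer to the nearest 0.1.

In Celsius: (1132.94 - 491.67) × 5/9 = 356.2611°C.

356.3°C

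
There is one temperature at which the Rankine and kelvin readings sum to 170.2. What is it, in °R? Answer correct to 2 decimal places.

Let R be the Rankine reading. The kelvin reading is K = 5/9·R.
Require R + K = 170.2: (14/9)·R = 170.2.
R = (170.2) / (14/9) = 109.41.

109.41°R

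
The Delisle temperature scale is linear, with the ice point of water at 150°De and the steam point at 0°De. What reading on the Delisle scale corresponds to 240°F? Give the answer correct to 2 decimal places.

First in Celsius: (240 - 32) × 5/9 = 115.5556°C.
Linearly onto the Delisle scale: 150 + (115.5556 / 100) × (0 - 150) = -23.33°De.

-23.33°De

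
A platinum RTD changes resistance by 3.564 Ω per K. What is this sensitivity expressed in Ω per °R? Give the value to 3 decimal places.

Since only a temperature interval is involved, the additive offset between the scales drops out.
A change of 1°R is a change of 5/9 K, so per °R the value is 3.564 × 5/9 = 1.980.

1.980 Ω per °R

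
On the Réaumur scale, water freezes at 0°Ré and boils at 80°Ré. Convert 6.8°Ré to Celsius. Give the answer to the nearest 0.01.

8.50°C

Linear interpolation between the fixed points: C = (6.8 - 0) × 100 / (80 - 0) = 8.5000°C.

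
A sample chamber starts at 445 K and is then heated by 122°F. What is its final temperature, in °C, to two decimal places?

239.63°C

Initial temperature in Celsius: 445 - 273.15 = 171.8500°C.
The 122°F change is an interval, so only the factor 5/9 applies: +122 × 5/9 = +67.7778°C.
Final Celsius temperature: 171.8500 + 67.7778 = 239.6278°C.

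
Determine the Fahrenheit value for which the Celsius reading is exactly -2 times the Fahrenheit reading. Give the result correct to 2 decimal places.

6.96°F

Let F be the Fahrenheit reading. The Celsius reading is C = 5/9·F - 17.7778.
Require C = -2·F: 5/9·F - 17.7778 = -2·F.
(23/9)·F = 17.7778  ⇒  F = 6.96.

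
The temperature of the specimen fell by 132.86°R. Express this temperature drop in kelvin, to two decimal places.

73.81 K

An interval of 1°R corresponds to 5/9 K.
132.86 × 5/9 = 73.81.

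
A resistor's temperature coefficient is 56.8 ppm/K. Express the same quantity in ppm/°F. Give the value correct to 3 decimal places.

The quantity depends on a temperature interval, so only the ratio of degree sizes applies; the offset between the scales is irrelevant.
A change of 1°F is a change of 5/9 K, so per °F the value is 56.8 × 5/9 = 31.556.

31.556 ppm/°F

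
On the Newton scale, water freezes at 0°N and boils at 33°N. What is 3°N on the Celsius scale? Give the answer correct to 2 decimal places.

9.09°C

Linear interpolation between the fixed points: C = (3 - 0) × 100 / (33 - 0) = 9.0909°C.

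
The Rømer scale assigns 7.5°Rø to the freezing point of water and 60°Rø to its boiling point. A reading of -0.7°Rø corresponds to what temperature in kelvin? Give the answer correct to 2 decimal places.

Linear interpolation between the fixed points: C = (-0.7 - 7.5) × 100 / (60 - 7.5) = -15.6190°C.
Then -15.6190 + 273.15 = 257.53 K.

257.53 K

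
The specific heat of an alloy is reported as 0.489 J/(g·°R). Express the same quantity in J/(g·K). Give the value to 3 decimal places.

The quantity depends on a temperature interval, so only the ratio of degree sizes applies; the offset between the scales is irrelevant.
A change of 1 K is a change of 1.8°R, so per K the value is 0.489 × 1.8 = 0.880.

0.880 J/(g·K)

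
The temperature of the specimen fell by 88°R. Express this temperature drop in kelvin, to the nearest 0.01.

48.89 K

An interval of 1°R corresponds to 5/9 K.
88 × 5/9 = 48.89.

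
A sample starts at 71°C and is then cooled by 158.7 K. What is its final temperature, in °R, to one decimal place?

333.8°R

The 158.7 K change is an interval; Kelvin and Celsius degrees are the same size, so ΔC = -158.7°C.
Final Celsius temperature: 71.0000 - 158.7000 = -87.7000°C.
In Rankine: -87.7000 × 1.8 + 491.67 = 333.8°R.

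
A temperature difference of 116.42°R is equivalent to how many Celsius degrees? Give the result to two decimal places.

64.68°C

An interval of 1°R corresponds to 5/9°C.
116.42 × 5/9 = 64.68.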